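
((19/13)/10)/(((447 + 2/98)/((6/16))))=2793/22780160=0.00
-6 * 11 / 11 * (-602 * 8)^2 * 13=-1809120768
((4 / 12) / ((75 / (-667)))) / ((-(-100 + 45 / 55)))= -7337 / 245475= -0.03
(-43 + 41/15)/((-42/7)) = 302/45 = 6.71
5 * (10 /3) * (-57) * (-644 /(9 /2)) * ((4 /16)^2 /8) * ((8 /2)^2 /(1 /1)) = 152950 /9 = 16994.44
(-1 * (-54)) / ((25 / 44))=2376 / 25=95.04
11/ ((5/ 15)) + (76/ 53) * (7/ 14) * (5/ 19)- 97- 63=-6721/ 53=-126.81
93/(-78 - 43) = -93/121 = -0.77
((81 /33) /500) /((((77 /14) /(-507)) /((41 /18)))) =-62361 /60500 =-1.03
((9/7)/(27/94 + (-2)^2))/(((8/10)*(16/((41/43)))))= 86715/3881696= 0.02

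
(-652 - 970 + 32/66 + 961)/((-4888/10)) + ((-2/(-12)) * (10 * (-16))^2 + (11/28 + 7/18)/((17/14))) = 17558081509/4113252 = 4268.66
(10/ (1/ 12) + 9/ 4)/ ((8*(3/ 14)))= 1141/ 16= 71.31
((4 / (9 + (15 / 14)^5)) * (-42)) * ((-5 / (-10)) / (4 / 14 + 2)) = -3.53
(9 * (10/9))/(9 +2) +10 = 120/11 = 10.91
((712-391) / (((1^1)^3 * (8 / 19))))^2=37197801 / 64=581215.64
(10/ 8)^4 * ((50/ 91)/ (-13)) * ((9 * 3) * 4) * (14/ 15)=-28125/ 2704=-10.40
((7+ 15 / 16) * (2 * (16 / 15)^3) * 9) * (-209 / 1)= -13590016 / 375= -36240.04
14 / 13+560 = 7294 / 13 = 561.08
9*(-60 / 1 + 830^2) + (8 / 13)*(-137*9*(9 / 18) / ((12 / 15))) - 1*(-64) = 80588947 / 13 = 6199149.77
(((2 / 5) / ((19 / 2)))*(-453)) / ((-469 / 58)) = 105096 / 44555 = 2.36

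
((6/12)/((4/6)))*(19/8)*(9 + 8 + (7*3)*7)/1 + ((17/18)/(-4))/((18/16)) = 189161/648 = 291.92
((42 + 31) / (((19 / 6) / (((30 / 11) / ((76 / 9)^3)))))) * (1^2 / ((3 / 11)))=798255 / 2085136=0.38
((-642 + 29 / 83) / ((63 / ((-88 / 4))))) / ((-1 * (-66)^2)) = -53257 / 1035342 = -0.05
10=10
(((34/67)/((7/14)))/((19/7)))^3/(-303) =-107850176/625068825351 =-0.00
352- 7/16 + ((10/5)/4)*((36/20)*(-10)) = 5481/16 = 342.56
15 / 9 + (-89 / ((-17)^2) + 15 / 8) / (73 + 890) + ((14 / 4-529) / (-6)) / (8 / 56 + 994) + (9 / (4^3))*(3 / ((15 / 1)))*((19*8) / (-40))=5111496603977 / 3098781460800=1.65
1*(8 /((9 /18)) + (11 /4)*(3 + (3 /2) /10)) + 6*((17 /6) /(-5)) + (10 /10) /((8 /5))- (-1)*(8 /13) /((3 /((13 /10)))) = 5317 /240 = 22.15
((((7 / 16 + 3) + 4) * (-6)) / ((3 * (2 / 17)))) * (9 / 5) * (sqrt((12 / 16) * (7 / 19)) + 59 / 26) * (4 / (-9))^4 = -24.82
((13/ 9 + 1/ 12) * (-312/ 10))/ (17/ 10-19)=1430/ 519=2.76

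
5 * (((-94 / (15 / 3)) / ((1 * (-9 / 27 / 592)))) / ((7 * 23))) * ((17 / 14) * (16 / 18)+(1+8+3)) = 45853952 / 3381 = 13562.25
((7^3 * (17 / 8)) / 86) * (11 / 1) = 64141 / 688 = 93.23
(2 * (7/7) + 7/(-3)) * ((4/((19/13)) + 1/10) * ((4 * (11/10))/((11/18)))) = -3234/475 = -6.81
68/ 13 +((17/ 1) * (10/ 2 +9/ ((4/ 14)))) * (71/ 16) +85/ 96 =1721981/ 624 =2759.58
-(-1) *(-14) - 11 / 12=-14.92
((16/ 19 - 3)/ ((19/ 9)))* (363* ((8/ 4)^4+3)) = -133947/ 19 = -7049.84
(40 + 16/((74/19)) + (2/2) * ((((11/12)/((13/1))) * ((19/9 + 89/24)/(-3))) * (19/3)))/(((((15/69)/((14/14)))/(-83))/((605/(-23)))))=1624309516027/3740256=434277.63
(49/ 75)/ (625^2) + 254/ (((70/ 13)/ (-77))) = -106412109326/ 29296875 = -3632.20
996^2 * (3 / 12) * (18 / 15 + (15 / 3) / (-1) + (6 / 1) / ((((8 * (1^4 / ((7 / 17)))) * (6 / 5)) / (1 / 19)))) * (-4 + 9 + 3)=-12132603684 / 1615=-7512448.10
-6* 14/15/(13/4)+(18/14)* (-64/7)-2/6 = -131969/9555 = -13.81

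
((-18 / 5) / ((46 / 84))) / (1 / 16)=-12096 / 115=-105.18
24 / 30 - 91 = -90.20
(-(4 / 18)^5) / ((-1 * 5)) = 32 / 295245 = 0.00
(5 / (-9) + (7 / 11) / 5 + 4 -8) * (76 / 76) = -2192 / 495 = -4.43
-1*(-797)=797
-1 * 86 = -86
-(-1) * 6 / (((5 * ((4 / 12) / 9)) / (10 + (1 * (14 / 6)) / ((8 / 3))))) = 7047 / 20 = 352.35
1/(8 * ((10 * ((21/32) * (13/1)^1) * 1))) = 0.00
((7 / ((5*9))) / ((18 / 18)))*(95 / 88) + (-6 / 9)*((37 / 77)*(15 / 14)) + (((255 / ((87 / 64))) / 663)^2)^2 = -1191610762130507 / 7055522349227352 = -0.17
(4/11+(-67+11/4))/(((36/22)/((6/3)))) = -937/12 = -78.08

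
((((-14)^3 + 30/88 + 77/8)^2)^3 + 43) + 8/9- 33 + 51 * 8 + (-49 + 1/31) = 54115763396604969795572739979412447/129568740212736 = 417660643360069065808.04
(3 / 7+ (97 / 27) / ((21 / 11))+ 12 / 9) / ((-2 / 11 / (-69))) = 261349 / 189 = 1382.80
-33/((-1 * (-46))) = -33/46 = -0.72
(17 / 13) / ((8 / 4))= 17 / 26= 0.65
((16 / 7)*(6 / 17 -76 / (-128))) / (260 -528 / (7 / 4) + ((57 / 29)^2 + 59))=433115 / 4233136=0.10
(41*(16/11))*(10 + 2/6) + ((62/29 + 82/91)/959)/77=360264608012/584615031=616.24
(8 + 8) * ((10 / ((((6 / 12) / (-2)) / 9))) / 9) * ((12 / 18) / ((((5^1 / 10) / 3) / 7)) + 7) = -22400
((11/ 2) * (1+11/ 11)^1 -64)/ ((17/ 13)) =-689/ 17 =-40.53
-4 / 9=-0.44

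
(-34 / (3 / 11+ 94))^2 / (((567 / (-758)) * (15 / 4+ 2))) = -1467488 / 48525561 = -0.03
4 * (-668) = -2672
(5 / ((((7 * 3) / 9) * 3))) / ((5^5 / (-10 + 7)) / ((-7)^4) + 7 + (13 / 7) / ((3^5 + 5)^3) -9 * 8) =-78476643840 / 7189040176063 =-0.01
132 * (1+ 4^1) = 660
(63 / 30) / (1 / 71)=1491 / 10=149.10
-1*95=-95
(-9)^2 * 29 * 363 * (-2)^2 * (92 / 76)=78447204 / 19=4128800.21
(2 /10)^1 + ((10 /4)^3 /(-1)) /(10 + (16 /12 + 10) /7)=-11173 /9760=-1.14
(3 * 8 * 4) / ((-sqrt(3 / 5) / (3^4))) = -10038.77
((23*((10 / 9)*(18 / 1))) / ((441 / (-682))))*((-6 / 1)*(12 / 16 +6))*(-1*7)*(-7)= 1411740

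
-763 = -763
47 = 47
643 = 643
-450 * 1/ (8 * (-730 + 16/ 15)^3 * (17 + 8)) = 30375/ 5228741842016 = 0.00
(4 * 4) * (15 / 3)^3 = 2000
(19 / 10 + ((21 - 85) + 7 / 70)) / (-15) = 62 / 15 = 4.13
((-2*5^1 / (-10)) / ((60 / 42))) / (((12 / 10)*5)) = 0.12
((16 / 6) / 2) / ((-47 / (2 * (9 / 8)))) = -3 / 47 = -0.06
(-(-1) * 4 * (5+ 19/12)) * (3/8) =79/8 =9.88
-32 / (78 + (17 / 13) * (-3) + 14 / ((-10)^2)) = -20800 / 48241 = -0.43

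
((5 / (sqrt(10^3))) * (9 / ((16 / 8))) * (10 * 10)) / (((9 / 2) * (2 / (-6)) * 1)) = -15 * sqrt(10) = -47.43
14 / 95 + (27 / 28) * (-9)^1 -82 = -240813 / 2660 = -90.53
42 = 42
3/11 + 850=9353/11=850.27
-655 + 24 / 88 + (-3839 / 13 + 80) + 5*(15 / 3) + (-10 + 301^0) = -122127 / 143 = -854.03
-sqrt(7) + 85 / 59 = 85 / 59 - sqrt(7) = -1.21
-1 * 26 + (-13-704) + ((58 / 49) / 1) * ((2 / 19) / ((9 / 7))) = -889255 / 1197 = -742.90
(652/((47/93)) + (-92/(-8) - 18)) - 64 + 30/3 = 115585/94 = 1229.63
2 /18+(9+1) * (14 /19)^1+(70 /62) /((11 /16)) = 531899 /58311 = 9.12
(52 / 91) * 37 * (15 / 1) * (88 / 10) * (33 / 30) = 107448 / 35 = 3069.94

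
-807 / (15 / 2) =-538 / 5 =-107.60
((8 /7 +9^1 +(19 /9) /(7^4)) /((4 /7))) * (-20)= -1095980 /3087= -355.03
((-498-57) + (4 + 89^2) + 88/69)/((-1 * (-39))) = 508618/2691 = 189.01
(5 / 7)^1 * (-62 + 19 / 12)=-3625 / 84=-43.15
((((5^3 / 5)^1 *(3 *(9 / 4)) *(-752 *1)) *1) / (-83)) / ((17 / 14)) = 1776600 / 1411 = 1259.11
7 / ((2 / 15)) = 105 / 2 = 52.50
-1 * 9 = -9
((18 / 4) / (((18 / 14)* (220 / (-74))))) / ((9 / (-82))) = 10619 / 990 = 10.73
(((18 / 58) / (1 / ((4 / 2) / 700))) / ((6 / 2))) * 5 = 0.00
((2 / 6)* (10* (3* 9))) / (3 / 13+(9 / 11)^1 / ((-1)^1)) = -2145 / 14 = -153.21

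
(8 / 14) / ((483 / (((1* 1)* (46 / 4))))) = 2 / 147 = 0.01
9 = 9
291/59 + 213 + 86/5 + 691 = 273209/295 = 926.13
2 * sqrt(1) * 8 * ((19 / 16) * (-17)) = -323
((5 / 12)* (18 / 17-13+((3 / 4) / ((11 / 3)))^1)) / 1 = -43895 / 8976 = -4.89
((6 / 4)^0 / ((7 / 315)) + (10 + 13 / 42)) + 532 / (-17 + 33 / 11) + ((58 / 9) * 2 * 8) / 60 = 35963 / 1890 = 19.03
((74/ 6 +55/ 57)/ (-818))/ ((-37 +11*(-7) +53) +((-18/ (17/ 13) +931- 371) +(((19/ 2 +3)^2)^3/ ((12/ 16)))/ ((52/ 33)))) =-5360576/ 1064498624082459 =-0.00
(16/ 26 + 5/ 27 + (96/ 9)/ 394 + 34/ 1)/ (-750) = -2408227/ 51860250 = -0.05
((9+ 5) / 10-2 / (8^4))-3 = -16389 / 10240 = -1.60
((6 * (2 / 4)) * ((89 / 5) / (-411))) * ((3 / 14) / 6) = -89 / 19180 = -0.00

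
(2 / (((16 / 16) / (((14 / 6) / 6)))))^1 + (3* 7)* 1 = 196 / 9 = 21.78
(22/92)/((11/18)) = 9/23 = 0.39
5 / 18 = 0.28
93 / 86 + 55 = 4823 / 86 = 56.08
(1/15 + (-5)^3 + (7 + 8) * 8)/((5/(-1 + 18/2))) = -7.89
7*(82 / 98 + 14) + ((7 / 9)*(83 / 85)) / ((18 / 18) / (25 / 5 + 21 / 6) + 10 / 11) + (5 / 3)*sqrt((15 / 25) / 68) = sqrt(255) / 102 + 6326017 / 60480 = 104.75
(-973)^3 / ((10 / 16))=-7369338536 / 5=-1473867707.20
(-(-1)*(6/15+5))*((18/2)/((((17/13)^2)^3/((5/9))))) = 130323843/24137569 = 5.40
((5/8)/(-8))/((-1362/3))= 5/29056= 0.00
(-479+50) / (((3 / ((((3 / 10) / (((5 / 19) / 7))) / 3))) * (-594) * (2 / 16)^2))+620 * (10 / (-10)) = -579.02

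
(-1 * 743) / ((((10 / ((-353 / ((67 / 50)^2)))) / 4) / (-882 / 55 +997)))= 2830147777400 / 49379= 57314805.43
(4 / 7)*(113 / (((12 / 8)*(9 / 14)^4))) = 4961152 / 19683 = 252.05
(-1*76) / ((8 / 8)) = -76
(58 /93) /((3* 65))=58 /18135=0.00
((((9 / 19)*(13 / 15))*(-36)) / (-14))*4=2808 / 665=4.22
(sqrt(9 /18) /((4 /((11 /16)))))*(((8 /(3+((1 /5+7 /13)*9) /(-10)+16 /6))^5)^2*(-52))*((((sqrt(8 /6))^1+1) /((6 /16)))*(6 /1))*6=-143145.49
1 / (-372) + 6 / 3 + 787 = 293507 / 372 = 789.00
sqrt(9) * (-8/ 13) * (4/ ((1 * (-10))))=48/ 65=0.74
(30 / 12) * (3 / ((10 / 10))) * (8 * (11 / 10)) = 66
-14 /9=-1.56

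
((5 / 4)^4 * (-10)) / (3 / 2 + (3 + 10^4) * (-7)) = 3125 / 8962496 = 0.00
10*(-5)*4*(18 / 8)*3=-1350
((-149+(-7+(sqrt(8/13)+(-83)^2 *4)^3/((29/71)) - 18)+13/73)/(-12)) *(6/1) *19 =-26787161212387780597/55042 - 39949275628888 *sqrt(26)/4901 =-486709221032463.38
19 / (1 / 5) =95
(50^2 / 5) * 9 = 4500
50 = 50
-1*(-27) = 27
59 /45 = 1.31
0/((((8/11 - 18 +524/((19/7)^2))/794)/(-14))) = 0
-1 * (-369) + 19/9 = 3340/9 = 371.11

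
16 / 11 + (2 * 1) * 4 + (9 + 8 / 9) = 19.34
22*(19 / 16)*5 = 1045 / 8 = 130.62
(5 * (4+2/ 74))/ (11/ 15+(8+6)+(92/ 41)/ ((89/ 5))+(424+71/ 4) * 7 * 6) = 81555150/ 75209097211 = 0.00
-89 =-89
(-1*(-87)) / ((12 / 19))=137.75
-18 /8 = -2.25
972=972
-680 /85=-8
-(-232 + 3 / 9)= 695 / 3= 231.67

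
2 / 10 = 1 / 5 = 0.20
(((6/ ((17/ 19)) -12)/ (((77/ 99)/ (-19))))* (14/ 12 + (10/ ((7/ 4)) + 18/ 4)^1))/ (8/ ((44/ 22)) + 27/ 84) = 4904280/ 14399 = 340.60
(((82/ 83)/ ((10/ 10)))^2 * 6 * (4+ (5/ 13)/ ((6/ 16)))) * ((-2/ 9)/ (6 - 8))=2635808/ 806013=3.27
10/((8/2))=5/2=2.50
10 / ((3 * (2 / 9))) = 15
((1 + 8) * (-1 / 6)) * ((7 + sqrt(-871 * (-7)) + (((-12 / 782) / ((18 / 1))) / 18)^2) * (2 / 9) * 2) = -2 * sqrt(6097) / 3 - 3120606973 / 668701494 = -56.72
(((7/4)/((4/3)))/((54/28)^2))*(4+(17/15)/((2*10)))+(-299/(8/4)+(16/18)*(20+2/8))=-37927969/291600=-130.07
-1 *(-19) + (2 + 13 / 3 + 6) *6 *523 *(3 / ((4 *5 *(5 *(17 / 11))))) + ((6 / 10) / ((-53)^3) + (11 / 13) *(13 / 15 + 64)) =4072395879179 / 4935272550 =825.16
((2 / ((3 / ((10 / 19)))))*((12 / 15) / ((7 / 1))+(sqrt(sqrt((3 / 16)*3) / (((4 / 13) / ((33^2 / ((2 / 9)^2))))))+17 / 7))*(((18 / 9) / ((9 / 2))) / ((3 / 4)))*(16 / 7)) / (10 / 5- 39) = -3.01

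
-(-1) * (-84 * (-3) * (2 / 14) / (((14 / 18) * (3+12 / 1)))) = 108 / 35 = 3.09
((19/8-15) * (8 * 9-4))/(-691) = 1717/1382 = 1.24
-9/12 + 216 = 861/4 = 215.25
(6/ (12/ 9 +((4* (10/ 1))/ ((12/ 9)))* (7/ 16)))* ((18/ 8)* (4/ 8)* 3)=486/ 347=1.40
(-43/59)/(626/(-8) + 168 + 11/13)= -2236/277949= -0.01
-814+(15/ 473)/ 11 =-814.00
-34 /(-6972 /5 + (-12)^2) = 85 /3126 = 0.03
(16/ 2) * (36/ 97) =288/ 97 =2.97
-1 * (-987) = 987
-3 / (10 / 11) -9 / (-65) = -3.16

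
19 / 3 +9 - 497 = -1445 / 3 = -481.67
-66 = -66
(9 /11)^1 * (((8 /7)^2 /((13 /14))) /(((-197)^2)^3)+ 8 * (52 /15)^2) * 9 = 1035566357375341573632 /1462754500935953225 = 707.96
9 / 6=1.50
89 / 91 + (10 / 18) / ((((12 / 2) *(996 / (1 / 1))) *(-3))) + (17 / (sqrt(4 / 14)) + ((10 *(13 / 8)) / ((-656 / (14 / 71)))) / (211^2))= 7444193572422007 / 7611720848772768 + 17 *sqrt(14) / 2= 32.78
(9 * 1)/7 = 9/7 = 1.29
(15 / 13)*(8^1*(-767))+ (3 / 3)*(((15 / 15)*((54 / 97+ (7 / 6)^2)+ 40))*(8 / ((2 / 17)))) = -3692431 / 873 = -4229.59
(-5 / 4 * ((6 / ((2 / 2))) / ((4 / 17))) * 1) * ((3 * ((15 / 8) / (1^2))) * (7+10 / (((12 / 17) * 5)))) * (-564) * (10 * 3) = 477302625 / 16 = 29831414.06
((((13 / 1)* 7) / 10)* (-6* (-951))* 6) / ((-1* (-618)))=259623 / 515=504.12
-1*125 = -125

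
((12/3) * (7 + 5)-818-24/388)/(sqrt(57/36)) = -149392 * sqrt(57)/1843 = -611.98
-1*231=-231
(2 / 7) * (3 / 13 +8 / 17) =310 / 1547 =0.20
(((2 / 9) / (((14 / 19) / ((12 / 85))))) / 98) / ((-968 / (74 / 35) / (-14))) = 703 / 52916325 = 0.00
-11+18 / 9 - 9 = -18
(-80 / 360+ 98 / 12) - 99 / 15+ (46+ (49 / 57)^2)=48.08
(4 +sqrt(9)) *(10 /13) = 70 /13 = 5.38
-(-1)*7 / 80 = 7 / 80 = 0.09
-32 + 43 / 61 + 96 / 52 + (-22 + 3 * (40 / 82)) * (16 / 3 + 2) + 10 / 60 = -35091389 / 195078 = -179.88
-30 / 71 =-0.42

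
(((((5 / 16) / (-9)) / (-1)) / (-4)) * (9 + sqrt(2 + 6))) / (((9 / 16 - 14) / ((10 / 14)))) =5 * sqrt(2) / 5418 + 5 / 1204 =0.01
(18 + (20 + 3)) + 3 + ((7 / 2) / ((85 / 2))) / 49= 44.00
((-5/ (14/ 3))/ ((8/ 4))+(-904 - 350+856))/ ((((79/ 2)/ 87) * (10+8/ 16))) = -323611/ 3871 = -83.60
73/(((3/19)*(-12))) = -1387/36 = -38.53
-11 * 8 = -88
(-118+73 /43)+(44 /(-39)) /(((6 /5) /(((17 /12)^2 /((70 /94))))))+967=2150624681 /2535624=848.16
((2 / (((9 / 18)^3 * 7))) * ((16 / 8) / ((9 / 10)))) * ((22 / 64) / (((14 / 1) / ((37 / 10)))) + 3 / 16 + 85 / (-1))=-379553 / 882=-430.33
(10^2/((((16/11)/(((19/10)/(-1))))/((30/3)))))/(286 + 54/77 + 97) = -4235/1244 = -3.40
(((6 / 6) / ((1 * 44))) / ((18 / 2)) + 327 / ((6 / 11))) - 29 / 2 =585.00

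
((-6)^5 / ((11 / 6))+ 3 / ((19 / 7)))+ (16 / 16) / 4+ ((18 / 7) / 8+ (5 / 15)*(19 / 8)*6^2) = -12322199 / 2926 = -4211.28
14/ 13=1.08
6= 6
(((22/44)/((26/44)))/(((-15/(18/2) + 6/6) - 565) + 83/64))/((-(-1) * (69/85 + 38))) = -0.00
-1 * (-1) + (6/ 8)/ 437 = 1751/ 1748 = 1.00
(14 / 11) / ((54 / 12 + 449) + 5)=4 / 1441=0.00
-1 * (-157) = 157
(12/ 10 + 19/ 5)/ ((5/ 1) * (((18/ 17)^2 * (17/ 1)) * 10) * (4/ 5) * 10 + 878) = 0.00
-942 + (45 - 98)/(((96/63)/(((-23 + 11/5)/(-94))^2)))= -104231997/110450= -943.70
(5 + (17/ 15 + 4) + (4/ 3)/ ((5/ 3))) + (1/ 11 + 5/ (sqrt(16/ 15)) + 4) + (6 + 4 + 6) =5 * sqrt(15)/ 4 + 5119/ 165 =35.87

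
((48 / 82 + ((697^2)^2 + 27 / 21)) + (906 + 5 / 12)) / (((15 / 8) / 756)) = 19507674414736968 / 205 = 95159387388960.82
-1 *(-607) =607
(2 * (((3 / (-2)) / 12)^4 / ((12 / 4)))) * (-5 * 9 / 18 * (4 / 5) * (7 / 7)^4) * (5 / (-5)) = 1 / 3072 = 0.00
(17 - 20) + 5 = 2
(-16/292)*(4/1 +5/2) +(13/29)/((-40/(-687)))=621803/84680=7.34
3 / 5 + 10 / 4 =31 / 10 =3.10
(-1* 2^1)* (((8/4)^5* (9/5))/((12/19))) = -912/5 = -182.40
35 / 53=0.66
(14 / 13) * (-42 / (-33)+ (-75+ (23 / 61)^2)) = -42166768 / 532103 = -79.25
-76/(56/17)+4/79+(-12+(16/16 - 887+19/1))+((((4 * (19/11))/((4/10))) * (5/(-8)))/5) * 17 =-22841065/24332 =-938.73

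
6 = 6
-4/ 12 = -1/ 3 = -0.33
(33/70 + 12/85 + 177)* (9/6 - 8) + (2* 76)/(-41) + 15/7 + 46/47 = -5297440649/4586260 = -1155.07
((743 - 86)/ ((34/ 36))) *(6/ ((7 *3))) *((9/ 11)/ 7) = 23.23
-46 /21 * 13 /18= -299 /189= -1.58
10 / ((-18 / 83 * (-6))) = 415 / 54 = 7.69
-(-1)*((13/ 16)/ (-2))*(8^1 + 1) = -117/ 32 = -3.66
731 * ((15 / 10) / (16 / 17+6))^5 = 252213458481 / 732082482176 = 0.34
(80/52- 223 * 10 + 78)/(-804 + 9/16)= 447296/167115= 2.68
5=5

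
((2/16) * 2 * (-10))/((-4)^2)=-5/32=-0.16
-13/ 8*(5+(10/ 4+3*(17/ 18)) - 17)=65/ 6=10.83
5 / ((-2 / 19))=-47.50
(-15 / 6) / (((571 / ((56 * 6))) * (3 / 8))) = -2240 / 571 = -3.92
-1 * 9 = -9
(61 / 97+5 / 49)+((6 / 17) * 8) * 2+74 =6494620 / 80801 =80.38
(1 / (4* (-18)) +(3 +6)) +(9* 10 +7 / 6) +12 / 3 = 7499 / 72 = 104.15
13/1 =13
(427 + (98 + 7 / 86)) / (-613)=-45157 / 52718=-0.86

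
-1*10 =-10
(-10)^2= 100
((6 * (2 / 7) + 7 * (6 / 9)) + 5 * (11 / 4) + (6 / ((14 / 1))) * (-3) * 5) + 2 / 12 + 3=1417 / 84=16.87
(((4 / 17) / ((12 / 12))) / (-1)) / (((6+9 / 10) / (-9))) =120 / 391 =0.31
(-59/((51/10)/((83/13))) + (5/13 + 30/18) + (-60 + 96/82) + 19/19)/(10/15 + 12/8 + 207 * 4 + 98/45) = -105719490/678768571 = -0.16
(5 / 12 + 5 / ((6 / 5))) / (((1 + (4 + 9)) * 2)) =55 / 336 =0.16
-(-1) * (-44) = -44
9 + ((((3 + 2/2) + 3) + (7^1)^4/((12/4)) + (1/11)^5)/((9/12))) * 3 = 1564610477/483153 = 3238.33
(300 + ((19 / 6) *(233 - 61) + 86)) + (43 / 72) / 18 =1206187 / 1296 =930.70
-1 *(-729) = 729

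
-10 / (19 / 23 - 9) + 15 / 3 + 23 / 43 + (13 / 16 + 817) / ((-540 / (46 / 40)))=5.02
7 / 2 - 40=-73 / 2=-36.50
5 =5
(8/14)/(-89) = -4/623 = -0.01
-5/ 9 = -0.56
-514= -514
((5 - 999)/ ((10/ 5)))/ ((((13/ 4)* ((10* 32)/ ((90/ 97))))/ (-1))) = 4473/ 10088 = 0.44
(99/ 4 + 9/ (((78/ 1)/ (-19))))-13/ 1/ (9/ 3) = 2843/ 156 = 18.22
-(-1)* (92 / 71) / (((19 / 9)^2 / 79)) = 22.97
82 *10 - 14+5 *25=931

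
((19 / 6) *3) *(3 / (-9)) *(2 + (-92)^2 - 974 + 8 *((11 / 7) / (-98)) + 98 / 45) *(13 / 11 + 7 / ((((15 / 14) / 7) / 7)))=-5296259554511 / 694575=-7625180.22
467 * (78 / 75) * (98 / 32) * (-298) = -44324371 / 100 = -443243.71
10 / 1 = 10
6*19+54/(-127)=113.57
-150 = -150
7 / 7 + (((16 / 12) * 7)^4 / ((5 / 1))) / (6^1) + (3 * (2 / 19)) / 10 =5863046 / 23085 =253.98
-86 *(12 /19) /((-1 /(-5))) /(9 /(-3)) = 1720 /19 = 90.53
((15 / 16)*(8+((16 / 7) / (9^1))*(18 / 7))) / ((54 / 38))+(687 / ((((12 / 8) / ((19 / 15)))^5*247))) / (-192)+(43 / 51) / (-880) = 2005155332883139 / 351692891550000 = 5.70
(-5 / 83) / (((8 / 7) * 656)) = -35 / 435584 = -0.00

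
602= 602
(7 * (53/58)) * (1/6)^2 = 371/2088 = 0.18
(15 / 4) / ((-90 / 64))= -8 / 3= -2.67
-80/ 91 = -0.88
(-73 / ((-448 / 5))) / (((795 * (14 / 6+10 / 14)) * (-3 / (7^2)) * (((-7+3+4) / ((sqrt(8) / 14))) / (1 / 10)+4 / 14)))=-25039 / 1302528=-0.02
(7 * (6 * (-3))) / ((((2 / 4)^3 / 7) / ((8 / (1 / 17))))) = -959616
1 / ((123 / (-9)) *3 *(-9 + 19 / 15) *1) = 15 / 4756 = 0.00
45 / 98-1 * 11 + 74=6219 / 98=63.46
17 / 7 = 2.43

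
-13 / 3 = -4.33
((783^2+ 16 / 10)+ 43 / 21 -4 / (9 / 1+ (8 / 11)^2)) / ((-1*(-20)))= 18556002641 / 605325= 30654.61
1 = 1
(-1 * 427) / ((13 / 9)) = -3843 / 13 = -295.62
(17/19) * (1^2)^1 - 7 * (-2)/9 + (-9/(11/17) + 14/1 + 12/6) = 8542/1881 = 4.54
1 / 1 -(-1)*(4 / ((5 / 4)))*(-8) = -123 / 5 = -24.60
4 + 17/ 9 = 53/ 9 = 5.89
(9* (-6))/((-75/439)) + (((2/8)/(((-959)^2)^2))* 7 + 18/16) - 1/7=7662152205242193/24166089764600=317.06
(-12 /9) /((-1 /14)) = 56 /3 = 18.67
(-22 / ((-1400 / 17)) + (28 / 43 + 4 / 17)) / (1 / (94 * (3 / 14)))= 83231877 / 3581900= 23.24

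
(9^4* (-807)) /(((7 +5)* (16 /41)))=-72361269 /64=-1130644.83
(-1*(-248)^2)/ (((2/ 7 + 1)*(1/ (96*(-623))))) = 8583006208/ 3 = 2861002069.33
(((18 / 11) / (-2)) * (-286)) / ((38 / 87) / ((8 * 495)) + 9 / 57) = 1480.97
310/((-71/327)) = -101370/71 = -1427.75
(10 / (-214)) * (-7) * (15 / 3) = 175 / 107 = 1.64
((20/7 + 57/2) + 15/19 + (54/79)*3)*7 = 718621/3002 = 239.38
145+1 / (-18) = 2609 / 18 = 144.94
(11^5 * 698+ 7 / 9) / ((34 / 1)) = 1011722389 / 306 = 3306282.32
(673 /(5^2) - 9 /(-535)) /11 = 72056 /29425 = 2.45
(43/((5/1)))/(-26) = -43/130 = -0.33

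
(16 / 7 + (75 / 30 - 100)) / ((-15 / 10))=1333 / 21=63.48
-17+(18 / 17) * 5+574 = 9559 / 17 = 562.29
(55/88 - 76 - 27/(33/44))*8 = -891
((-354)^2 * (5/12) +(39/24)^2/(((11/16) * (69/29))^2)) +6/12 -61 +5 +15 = 60114613301/1152162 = 52175.49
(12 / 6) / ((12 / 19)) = 19 / 6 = 3.17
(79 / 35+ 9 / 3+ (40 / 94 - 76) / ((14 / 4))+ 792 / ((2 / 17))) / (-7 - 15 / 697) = -3849972898 / 4025315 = -956.44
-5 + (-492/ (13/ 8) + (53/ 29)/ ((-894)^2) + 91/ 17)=-1549068014183/ 5122303524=-302.42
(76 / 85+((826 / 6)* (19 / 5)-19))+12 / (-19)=504.40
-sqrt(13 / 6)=-sqrt(78) / 6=-1.47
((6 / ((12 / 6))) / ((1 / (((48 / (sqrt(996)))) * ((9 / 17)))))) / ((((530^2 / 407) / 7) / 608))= 93538368 * sqrt(249) / 99087475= 14.90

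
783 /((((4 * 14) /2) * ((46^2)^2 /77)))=8613 /17909824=0.00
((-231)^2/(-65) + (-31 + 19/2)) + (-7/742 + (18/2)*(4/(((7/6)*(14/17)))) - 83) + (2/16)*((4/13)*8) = -149843272/168805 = -887.67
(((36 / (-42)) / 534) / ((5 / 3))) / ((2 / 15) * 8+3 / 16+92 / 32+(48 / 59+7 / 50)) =-42480 / 224190911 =-0.00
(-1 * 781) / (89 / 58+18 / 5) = -226490 / 1489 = -152.11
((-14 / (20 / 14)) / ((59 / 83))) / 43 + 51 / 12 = 199377 / 50740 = 3.93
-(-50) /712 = 25 /356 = 0.07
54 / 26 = 27 / 13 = 2.08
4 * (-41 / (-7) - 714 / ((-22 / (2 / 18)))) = 8744 / 231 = 37.85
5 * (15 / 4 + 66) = 1395 / 4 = 348.75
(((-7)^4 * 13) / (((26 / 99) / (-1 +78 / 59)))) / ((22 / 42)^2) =181061811 / 1298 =139492.92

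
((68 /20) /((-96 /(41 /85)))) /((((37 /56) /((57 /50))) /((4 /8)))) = -5453 /370000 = -0.01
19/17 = 1.12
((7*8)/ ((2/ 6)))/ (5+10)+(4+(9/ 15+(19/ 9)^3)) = 91886/ 3645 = 25.21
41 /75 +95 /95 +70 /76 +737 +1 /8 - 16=8248957 /11400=723.59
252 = 252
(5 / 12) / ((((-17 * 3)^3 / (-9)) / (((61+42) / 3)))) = 515 / 530604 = 0.00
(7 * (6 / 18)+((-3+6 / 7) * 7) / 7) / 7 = 4 / 147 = 0.03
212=212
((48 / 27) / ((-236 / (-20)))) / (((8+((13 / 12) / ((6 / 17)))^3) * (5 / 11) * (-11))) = -663552 / 813010855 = -0.00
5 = 5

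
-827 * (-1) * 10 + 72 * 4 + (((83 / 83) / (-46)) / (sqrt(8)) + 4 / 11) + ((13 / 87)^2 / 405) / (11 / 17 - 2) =6637503801767 / 775557585 - sqrt(2) / 184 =8558.36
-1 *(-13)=13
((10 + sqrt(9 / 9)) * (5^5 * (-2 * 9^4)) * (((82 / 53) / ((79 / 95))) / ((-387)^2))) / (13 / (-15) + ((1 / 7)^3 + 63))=-223192994062500 / 2474971955233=-90.18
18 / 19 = 0.95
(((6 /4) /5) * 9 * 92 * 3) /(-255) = -2.92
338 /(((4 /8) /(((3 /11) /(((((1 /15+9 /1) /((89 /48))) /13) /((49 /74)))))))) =324.55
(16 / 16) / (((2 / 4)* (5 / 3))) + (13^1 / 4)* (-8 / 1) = -24.80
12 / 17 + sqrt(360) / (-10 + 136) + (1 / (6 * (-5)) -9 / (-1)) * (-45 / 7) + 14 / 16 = -53371 / 952 + sqrt(10) / 21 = -55.91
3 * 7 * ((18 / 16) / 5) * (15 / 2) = 567 / 16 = 35.44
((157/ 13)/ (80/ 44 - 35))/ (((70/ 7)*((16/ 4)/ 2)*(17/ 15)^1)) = -5181/ 322660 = -0.02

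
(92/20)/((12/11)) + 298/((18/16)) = 48439/180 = 269.11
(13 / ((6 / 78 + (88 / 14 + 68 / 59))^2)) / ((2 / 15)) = 5621101395 / 3256083602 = 1.73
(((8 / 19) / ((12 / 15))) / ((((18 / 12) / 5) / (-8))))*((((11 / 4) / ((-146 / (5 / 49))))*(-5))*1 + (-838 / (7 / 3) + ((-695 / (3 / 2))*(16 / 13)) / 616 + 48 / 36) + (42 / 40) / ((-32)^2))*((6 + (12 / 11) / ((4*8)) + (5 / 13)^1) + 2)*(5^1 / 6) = 904810260799366475 / 25616339933184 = 35321.61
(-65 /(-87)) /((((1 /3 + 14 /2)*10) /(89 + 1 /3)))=871 /957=0.91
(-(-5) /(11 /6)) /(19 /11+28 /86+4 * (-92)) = -1290 /173093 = -0.01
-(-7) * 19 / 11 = 133 / 11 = 12.09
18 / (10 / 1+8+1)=18 / 19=0.95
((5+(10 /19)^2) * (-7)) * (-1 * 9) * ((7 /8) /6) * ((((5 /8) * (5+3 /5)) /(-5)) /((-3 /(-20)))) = -653415 /2888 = -226.25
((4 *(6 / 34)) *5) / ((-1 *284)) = -15 / 1207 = -0.01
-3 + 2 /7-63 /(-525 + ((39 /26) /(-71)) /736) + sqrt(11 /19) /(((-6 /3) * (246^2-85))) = -332139155 /128027207-sqrt(209) /2296378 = -2.59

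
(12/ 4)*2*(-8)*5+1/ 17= -4079/ 17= -239.94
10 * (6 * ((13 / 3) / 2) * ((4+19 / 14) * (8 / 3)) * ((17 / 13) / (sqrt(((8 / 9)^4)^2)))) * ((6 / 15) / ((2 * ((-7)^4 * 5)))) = 557685 / 8605184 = 0.06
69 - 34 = 35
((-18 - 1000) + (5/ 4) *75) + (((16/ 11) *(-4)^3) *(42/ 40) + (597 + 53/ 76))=-886783/ 2090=-424.30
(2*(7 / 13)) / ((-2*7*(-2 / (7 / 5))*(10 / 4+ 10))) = 7 / 1625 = 0.00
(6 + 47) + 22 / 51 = 2725 / 51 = 53.43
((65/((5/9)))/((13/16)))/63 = 16/7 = 2.29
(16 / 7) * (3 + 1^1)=64 / 7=9.14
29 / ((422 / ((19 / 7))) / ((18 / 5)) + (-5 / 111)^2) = 2262957 / 3370180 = 0.67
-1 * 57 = -57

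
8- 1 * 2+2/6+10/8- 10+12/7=-59/84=-0.70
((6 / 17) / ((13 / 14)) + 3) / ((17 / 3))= 2241 / 3757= 0.60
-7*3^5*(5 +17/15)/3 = -17388/5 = -3477.60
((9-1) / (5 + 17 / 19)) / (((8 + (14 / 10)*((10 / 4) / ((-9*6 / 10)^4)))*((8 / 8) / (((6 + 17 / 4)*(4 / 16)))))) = 413992539 / 952832272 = 0.43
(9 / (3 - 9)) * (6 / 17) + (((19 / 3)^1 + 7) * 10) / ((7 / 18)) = 40737 / 119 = 342.33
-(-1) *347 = 347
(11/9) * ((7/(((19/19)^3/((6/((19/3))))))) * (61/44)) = 427/38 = 11.24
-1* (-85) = 85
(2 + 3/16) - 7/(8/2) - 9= -137/16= -8.56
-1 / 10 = -0.10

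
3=3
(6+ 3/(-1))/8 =3/8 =0.38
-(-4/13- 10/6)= 77/39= 1.97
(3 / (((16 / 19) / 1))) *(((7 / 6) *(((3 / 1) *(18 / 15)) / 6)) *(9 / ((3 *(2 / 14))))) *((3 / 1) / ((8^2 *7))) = 3591 / 10240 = 0.35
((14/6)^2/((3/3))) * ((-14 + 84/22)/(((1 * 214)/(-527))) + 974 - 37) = 55485689/10593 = 5237.96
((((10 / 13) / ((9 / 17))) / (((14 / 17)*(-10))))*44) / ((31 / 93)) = -6358 / 273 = -23.29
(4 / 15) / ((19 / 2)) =0.03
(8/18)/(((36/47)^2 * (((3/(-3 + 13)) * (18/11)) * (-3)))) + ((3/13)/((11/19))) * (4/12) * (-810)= -3652430225/33776028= -108.14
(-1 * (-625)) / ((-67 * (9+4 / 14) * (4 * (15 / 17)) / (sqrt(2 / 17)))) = -175 * sqrt(34) / 10452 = -0.10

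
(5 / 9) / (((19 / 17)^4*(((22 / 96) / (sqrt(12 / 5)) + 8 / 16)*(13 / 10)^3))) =0.25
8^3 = 512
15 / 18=5 / 6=0.83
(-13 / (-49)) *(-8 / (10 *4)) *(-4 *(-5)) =-52 / 49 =-1.06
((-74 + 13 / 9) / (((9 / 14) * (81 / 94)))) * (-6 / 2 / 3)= 859348 / 6561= 130.98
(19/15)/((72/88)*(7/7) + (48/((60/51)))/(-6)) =-209/987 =-0.21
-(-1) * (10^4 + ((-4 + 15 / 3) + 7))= 10008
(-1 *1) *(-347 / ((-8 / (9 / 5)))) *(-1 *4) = 3123 / 10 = 312.30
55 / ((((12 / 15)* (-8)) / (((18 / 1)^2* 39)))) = -868725 / 8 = -108590.62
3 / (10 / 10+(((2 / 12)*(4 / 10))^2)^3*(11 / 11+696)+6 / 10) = 34171875 / 18225697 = 1.87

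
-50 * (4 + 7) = -550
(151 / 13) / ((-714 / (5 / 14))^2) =3775 / 1298960208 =0.00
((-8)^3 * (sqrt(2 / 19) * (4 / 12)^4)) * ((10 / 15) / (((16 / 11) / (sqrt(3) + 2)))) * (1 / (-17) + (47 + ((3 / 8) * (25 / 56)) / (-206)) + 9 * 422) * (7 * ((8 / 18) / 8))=22118475709 * sqrt(38) * (-2 - sqrt(3)) / 97012404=-5245.26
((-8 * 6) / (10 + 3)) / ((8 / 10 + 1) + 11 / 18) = -4320 / 2821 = -1.53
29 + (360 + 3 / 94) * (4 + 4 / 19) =1379617 / 893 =1544.92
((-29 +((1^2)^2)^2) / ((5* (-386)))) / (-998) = -7 / 481535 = -0.00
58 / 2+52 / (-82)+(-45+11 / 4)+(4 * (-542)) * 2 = -713381 / 164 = -4349.88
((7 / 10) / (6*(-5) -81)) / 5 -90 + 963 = 4845143 / 5550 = 873.00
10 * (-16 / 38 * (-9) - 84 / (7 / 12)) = -26640 / 19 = -1402.11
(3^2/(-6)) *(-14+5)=27/2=13.50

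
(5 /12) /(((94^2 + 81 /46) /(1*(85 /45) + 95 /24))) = 0.00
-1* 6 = -6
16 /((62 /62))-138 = -122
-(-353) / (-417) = -353 / 417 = -0.85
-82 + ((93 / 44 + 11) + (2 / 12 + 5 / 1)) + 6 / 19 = -159017 / 2508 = -63.40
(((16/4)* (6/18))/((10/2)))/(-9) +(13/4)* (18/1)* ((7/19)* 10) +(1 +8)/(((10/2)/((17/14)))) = 1563395/7182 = 217.68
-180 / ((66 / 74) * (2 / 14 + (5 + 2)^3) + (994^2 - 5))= -9324 / 51195859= -0.00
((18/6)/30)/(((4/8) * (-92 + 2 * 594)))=1/5480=0.00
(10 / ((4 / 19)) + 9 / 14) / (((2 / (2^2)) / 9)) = 6066 / 7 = 866.57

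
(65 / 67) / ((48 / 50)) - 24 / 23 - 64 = -2368193 / 36984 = -64.03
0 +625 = 625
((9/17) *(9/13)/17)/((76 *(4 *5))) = 81/5710640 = 0.00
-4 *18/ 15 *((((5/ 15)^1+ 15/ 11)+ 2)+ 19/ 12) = -25.35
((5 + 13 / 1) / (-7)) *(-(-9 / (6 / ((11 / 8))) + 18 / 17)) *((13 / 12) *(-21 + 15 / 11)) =54.90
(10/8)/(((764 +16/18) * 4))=45/110144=0.00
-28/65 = -0.43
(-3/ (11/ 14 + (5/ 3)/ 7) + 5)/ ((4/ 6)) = 267/ 86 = 3.10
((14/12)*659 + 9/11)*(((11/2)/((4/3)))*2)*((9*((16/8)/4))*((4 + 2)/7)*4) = 1371519/14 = 97965.64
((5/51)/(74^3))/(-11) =-5/227330664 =-0.00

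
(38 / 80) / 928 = 0.00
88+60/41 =3668/41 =89.46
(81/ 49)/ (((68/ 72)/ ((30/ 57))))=14580/ 15827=0.92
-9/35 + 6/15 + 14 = 99/7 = 14.14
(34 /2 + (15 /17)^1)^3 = 28094464 /4913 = 5718.39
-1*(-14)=14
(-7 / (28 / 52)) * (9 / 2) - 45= -207 / 2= -103.50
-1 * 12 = -12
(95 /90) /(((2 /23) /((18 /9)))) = 437 /18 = 24.28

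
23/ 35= 0.66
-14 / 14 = -1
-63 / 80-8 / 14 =-1.36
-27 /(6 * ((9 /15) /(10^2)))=-750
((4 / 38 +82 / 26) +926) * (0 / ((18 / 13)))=0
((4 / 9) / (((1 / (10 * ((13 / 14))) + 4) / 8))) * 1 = 2080 / 2403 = 0.87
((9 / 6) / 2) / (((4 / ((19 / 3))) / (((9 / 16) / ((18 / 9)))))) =171 / 512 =0.33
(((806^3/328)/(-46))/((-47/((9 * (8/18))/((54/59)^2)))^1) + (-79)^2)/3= 631127861125/193860054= 3255.58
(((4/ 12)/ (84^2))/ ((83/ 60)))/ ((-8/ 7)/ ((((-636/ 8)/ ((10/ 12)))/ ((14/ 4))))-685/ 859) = -45527/ 1007200684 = -0.00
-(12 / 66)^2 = -4 / 121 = -0.03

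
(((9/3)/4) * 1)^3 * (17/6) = 153/128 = 1.20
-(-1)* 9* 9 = 81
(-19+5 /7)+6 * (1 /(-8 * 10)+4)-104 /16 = -241 /280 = -0.86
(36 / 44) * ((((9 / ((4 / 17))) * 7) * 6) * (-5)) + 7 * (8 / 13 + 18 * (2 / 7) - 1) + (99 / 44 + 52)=-3709127 / 572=-6484.49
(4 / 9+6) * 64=3712 / 9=412.44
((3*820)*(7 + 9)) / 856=4920 / 107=45.98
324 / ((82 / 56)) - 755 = -21883 / 41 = -533.73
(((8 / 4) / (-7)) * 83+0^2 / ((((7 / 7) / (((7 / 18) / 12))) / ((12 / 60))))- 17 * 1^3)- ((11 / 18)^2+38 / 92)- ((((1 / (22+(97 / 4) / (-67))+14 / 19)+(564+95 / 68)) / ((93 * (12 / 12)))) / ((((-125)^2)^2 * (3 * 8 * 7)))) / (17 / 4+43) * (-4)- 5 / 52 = -4198772039917119338565011 / 100939445478364746093750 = -41.60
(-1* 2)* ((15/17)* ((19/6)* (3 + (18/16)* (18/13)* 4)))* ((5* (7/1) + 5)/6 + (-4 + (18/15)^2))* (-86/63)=575168/1989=289.17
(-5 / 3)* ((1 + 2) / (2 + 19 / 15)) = -75 / 49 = -1.53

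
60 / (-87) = -20 / 29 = -0.69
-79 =-79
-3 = -3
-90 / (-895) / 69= 6 / 4117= 0.00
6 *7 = 42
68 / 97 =0.70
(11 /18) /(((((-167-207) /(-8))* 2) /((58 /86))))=29 /6579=0.00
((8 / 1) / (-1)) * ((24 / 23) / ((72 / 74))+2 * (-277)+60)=272096 / 69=3943.42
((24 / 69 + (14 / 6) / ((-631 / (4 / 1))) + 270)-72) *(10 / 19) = 86352220 / 827241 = 104.39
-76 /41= -1.85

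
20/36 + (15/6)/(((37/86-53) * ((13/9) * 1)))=92150/176319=0.52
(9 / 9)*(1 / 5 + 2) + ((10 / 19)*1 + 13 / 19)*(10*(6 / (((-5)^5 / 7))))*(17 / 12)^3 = 2971007 / 1710000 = 1.74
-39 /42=-0.93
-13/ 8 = -1.62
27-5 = 22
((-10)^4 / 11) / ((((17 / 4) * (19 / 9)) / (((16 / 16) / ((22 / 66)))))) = 303.97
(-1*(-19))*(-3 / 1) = -57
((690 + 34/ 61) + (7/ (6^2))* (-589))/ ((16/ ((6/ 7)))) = 1264961/ 40992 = 30.86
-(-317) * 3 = 951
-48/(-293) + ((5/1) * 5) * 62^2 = 28157348/293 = 96100.16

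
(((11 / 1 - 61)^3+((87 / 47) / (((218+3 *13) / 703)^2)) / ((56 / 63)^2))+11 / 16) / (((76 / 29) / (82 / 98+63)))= -281556494718322455 / 92483394976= -3044400.51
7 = 7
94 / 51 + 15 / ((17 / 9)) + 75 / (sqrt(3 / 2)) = 499 / 51 + 25 * sqrt(6) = 71.02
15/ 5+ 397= 400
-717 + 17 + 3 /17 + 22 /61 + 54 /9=-719121 /1037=-693.46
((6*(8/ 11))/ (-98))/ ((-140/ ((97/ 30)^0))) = 0.00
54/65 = 0.83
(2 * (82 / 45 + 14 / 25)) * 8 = 8576 / 225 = 38.12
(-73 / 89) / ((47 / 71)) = -5183 / 4183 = -1.24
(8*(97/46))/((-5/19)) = -7372/115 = -64.10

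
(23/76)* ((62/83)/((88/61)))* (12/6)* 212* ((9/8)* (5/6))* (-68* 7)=-4114655265/138776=-29649.62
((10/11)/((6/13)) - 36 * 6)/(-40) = 7063/1320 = 5.35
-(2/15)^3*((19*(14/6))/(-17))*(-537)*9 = -29.88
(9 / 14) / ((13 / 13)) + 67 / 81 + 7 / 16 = 17305 / 9072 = 1.91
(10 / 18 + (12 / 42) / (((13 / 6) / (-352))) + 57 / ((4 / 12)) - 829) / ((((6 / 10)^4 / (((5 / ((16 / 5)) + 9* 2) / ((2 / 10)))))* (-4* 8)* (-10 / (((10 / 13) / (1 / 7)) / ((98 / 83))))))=-7570.66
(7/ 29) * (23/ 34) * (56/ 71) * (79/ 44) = 89033/ 385033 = 0.23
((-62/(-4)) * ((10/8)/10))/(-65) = -31/1040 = -0.03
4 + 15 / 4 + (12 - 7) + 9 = 87 / 4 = 21.75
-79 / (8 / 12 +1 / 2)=-474 / 7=-67.71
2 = 2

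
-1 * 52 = -52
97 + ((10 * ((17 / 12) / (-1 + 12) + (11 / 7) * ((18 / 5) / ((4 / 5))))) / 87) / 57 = 222265891 / 2291058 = 97.01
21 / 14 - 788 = -1573 / 2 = -786.50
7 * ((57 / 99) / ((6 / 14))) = 931 / 99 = 9.40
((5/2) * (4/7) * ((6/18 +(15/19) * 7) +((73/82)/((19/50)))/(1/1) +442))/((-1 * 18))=-35.73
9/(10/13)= 117/10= 11.70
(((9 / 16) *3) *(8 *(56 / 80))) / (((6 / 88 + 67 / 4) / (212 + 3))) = 89397 / 740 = 120.81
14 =14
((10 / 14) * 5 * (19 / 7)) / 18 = 475 / 882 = 0.54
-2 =-2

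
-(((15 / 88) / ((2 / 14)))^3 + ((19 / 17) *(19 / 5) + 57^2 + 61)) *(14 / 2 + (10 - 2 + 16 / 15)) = -46290450168797 / 868876800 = -53276.20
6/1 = 6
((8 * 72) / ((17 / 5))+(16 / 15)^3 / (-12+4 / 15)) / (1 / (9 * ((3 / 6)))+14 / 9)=445228 / 4675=95.24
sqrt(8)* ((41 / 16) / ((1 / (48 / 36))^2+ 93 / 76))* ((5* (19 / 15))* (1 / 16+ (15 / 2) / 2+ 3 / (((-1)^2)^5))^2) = 175850681* sqrt(2) / 208512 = 1192.69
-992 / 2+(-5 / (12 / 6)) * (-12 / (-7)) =-3502 / 7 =-500.29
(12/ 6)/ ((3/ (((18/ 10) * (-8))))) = -48/ 5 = -9.60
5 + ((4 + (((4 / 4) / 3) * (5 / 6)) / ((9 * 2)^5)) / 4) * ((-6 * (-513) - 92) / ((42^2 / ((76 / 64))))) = 13458909276427 / 1919922020352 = 7.01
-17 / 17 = -1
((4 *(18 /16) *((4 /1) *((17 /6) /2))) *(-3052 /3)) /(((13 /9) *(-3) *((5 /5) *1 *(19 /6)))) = 466956 /247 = 1890.51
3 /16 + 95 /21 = 1583 /336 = 4.71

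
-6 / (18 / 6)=-2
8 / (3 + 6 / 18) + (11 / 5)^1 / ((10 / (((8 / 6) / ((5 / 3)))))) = 322 / 125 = 2.58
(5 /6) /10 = 1 /12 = 0.08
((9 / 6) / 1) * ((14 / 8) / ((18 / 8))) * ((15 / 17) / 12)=35 / 408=0.09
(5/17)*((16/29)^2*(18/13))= 23040/185861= 0.12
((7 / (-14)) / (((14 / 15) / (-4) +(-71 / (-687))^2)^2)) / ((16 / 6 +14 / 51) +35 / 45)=-1704073737751650 / 628339771970369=-2.71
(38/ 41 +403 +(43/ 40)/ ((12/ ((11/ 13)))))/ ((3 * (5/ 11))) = 296.27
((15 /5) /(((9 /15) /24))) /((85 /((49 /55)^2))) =57624 /51425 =1.12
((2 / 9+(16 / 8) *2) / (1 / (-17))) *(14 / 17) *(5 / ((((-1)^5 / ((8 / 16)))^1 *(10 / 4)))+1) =0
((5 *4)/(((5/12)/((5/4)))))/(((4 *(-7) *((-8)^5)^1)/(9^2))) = 1215/229376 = 0.01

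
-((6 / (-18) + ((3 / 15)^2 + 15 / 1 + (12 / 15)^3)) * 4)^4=-271563536353997056 / 19775390625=-13732398.09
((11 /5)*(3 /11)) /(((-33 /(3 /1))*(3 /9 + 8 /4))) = -9 /385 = -0.02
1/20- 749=-14979/20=-748.95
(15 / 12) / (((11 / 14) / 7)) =245 / 22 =11.14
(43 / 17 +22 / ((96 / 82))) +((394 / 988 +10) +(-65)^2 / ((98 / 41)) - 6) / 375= 16077227161 / 617253000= 26.05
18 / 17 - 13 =-203 / 17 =-11.94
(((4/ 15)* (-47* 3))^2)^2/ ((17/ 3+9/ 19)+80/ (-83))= 2954978663808/ 7653125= 386113.99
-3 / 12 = -1 / 4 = -0.25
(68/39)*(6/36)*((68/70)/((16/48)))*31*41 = 1469276/1365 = 1076.39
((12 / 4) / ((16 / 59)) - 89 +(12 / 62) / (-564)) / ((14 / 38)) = -34520853 / 163184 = -211.55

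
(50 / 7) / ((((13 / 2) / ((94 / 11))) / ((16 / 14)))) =75200 / 7007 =10.73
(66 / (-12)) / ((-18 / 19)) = 209 / 36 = 5.81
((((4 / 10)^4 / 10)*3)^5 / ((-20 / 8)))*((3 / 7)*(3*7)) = -143327232 / 1490116119384765625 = -0.00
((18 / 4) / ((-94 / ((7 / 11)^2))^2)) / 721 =3087 / 26649782456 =0.00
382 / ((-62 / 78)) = -480.58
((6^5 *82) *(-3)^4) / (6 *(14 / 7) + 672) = 1434672 / 19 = 75509.05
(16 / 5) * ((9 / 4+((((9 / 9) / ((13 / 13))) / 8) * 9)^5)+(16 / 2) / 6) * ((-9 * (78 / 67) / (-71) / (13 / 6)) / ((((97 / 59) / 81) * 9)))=7590050811 / 1181258240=6.43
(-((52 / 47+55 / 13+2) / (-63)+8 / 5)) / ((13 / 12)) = -1142116 / 834015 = -1.37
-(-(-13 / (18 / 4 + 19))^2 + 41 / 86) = -32433 / 189974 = -0.17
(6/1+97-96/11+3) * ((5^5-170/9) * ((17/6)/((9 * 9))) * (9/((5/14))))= 711902030/2673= 266330.73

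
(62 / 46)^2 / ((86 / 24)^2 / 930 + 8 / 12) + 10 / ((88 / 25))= 5.51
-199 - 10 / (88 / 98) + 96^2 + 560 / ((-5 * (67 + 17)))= 594299 / 66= 9004.53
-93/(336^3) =-31/12644352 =-0.00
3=3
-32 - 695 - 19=-746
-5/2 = -2.50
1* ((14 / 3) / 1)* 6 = 28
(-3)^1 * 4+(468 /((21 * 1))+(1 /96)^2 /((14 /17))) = 1327121 /129024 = 10.29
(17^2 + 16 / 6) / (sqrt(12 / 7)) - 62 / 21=-62 / 21 + 875*sqrt(21) / 18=219.81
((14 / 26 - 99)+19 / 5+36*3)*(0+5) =867 / 13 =66.69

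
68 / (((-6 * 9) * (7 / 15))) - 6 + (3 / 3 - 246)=-15983 / 63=-253.70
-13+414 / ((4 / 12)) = 1229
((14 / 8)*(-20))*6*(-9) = 1890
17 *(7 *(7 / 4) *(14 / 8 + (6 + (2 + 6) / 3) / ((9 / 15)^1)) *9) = 485639 / 16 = 30352.44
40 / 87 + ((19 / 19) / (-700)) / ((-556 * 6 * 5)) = 51893343 / 112868000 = 0.46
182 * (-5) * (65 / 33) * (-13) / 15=153790 / 99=1553.43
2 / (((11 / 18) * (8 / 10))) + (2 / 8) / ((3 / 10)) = 325 / 66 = 4.92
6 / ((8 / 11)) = 33 / 4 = 8.25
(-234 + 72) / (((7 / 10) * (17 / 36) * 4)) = -14580 / 119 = -122.52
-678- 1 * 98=-776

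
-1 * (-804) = 804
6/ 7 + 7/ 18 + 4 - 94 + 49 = -5009/ 126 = -39.75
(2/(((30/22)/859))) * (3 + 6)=56694/5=11338.80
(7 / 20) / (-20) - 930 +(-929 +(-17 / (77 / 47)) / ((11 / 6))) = -631752729 / 338800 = -1864.68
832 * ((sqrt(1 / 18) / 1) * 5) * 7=14560 * sqrt(2) / 3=6863.65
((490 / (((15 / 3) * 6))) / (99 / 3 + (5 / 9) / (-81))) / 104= 1701 / 357344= 0.00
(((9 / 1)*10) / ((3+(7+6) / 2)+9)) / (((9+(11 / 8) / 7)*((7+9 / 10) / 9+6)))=181440 / 2359009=0.08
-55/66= -5/6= -0.83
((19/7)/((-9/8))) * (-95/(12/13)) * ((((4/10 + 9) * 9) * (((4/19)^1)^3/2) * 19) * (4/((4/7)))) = 39104/3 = 13034.67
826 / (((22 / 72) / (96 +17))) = 3360168 / 11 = 305469.82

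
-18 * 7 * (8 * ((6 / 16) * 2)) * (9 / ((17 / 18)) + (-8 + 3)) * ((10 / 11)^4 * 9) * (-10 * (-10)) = -47628000000 / 22627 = -2104918.90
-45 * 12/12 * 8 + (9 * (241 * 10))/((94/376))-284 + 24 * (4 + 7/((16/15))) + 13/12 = 1036447/12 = 86370.58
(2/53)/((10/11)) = 0.04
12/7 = 1.71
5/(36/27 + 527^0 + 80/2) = 15/127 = 0.12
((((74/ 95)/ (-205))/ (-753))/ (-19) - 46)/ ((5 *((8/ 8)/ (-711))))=3037611467688/ 464381375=6541.20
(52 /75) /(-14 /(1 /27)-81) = -52 /34425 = -0.00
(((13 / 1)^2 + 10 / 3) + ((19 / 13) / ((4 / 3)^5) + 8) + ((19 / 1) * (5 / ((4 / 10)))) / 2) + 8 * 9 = 14833435 / 39936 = 371.43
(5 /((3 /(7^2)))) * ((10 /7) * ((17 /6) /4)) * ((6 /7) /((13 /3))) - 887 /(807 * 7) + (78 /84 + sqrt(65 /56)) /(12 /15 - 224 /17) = 2489814121 /154511448 - 85 * sqrt(910) /29456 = 16.03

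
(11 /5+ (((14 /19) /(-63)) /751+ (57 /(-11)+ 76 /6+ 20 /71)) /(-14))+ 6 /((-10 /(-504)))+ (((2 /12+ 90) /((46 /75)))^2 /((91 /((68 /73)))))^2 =4879705781243348003887809677 /99087054185453719104720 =49246.65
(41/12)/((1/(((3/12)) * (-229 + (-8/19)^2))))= -1128935/5776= -195.45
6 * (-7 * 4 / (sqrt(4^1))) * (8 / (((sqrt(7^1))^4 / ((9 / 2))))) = -432 / 7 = -61.71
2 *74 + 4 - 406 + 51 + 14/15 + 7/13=-39298/195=-201.53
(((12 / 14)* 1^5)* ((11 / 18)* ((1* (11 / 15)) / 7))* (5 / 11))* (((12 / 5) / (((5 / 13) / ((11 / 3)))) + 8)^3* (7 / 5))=5061096128 / 4921875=1028.29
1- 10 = -9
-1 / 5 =-0.20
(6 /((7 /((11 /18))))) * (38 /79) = 418 /1659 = 0.25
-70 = -70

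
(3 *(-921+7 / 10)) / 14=-27609 / 140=-197.21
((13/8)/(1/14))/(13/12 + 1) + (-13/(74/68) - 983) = -910224/925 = -984.03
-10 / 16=-5 / 8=-0.62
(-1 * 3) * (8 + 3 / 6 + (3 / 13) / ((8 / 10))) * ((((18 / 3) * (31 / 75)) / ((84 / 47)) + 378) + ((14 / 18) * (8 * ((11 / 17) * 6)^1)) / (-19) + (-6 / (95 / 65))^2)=-1163121443613 / 111693400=-10413.52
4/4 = 1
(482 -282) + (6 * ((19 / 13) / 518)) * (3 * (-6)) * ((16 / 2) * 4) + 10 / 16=5141379 / 26936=190.87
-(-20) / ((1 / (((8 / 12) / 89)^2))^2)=320 / 5082121521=0.00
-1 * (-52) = 52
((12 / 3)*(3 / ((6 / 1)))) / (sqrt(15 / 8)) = 4*sqrt(30) / 15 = 1.46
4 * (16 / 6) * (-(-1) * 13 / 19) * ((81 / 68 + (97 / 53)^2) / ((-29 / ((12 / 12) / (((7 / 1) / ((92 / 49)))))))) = -8298718688 / 27074948187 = -0.31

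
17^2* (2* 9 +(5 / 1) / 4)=22253 / 4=5563.25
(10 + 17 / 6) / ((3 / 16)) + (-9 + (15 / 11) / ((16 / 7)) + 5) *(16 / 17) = 109801 / 1683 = 65.24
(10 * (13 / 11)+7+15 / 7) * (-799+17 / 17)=-183996 / 11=-16726.91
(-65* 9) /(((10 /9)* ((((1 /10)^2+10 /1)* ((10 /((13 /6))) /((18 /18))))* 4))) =-1755 /616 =-2.85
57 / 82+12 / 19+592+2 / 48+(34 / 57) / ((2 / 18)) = 598.74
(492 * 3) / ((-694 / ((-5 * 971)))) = 3582990 / 347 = 10325.62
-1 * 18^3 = -5832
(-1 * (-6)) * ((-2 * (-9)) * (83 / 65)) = 8964 / 65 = 137.91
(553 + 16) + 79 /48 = 27391 /48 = 570.65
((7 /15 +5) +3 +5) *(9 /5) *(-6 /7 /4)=-909 /175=-5.19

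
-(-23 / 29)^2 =-529 / 841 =-0.63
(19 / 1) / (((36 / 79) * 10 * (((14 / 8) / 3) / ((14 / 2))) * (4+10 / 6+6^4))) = 0.04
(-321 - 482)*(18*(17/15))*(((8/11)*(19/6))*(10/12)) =-94316/3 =-31438.67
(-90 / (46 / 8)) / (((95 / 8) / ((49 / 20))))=-7056 / 2185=-3.23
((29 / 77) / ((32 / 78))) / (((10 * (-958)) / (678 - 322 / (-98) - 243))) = -867477 / 20654480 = -0.04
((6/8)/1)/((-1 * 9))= -1/12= -0.08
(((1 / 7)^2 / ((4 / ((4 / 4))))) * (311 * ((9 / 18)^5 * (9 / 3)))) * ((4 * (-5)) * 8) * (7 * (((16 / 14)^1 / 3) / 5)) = -622 / 49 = -12.69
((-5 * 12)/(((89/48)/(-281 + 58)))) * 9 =5780160/89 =64945.62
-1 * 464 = -464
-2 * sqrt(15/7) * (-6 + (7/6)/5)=173 * sqrt(105)/105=16.88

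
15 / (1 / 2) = 30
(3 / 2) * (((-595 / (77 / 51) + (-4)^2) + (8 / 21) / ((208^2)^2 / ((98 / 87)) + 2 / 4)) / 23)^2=405.35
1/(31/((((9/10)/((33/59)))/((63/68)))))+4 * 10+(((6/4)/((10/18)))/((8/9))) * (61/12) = 55.50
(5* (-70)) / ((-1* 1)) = 350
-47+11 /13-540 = -7620 /13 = -586.15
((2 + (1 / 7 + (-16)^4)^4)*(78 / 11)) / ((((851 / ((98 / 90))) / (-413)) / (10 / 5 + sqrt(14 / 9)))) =-4117722587567391254743668 / 29785 - 686287097927898542457278*sqrt(14) / 29785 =-224461097095080212155.99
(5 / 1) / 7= 0.71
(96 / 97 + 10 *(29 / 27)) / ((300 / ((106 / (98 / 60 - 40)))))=-1628266 / 15072345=-0.11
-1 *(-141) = 141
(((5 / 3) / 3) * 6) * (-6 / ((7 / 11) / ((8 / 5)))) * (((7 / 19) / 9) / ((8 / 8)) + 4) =-243232 / 1197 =-203.20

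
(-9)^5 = -59049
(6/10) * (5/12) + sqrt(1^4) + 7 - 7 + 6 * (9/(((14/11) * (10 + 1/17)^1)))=2909/532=5.47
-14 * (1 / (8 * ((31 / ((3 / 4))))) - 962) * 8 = 6680107 / 62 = 107743.66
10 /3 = 3.33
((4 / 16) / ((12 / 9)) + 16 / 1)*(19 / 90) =4921 / 1440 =3.42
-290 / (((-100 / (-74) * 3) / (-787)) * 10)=844451 / 150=5629.67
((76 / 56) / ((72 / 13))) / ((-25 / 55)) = -2717 / 5040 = -0.54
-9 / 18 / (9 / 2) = -1 / 9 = -0.11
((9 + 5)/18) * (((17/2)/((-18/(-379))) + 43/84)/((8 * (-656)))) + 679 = 678.97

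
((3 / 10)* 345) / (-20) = -207 / 40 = -5.18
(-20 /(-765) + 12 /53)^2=4194304 /65755881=0.06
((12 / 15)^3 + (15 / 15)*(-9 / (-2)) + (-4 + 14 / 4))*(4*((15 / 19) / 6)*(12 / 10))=6768 / 2375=2.85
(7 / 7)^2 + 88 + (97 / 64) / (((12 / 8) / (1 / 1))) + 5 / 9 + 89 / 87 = 764951 / 8352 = 91.59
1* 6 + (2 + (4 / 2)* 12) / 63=404 / 63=6.41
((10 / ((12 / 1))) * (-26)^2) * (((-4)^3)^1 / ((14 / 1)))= -2575.24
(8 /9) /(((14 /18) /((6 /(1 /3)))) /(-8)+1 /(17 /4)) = 19584 /5065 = 3.87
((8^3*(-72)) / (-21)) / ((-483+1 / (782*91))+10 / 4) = -3.65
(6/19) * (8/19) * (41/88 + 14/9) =0.27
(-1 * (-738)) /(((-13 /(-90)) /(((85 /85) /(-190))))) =-6642 /247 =-26.89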